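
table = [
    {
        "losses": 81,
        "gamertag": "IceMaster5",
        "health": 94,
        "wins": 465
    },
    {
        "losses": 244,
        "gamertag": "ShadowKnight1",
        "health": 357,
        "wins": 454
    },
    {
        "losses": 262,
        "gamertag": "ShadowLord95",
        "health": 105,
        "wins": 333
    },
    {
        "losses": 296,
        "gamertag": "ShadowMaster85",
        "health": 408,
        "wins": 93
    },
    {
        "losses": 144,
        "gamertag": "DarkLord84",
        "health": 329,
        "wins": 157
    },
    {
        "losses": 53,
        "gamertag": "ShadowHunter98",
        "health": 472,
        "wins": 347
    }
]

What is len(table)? 6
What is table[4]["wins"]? 157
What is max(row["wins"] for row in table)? 465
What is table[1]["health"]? 357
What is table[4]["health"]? 329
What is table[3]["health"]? 408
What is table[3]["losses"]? 296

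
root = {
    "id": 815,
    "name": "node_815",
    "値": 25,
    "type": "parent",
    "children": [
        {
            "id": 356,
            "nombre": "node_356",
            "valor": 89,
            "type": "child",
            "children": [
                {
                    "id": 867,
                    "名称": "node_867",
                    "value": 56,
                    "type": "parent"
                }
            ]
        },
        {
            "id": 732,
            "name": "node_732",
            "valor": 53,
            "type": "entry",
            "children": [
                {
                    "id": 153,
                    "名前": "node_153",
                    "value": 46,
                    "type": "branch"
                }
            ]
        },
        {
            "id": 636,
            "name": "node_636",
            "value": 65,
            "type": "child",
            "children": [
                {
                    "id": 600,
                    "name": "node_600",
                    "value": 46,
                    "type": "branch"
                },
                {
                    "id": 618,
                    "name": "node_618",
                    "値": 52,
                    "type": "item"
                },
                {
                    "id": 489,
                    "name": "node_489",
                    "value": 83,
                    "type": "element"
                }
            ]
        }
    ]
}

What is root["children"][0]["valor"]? 89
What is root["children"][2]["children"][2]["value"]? 83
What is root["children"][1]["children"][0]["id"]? 153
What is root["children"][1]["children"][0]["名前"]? "node_153"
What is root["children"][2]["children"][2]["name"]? "node_489"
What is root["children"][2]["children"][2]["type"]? "element"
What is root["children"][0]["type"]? "child"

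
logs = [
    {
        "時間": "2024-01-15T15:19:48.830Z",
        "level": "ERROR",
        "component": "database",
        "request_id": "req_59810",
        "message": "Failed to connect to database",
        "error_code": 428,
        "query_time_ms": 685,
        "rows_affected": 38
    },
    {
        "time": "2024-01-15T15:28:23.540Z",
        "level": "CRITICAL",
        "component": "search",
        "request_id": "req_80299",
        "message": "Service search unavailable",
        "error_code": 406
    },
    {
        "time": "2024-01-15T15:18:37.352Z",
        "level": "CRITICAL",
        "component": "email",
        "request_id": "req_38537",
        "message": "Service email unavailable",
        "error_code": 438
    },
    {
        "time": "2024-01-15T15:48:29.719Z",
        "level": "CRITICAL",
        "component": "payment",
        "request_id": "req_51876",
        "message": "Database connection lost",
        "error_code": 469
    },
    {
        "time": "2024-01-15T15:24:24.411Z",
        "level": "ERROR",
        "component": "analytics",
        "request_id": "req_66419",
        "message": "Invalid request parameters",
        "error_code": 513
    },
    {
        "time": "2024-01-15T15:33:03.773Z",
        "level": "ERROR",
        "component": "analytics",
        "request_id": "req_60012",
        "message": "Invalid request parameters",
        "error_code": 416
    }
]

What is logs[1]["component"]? "search"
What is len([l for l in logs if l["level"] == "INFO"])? 0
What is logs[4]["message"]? "Invalid request parameters"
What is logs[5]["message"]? "Invalid request parameters"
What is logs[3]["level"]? "CRITICAL"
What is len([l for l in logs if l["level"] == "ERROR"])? 3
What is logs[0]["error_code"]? 428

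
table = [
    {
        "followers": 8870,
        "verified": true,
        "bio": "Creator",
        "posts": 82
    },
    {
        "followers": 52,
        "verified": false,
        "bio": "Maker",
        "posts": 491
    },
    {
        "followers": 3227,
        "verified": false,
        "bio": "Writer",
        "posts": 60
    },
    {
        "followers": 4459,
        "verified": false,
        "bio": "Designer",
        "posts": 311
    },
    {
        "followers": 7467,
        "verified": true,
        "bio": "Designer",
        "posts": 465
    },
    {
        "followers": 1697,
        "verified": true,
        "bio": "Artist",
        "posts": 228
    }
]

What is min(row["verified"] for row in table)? False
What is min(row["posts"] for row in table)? 60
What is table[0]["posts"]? 82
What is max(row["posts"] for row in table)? 491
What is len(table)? 6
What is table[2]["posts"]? 60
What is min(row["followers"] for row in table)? 52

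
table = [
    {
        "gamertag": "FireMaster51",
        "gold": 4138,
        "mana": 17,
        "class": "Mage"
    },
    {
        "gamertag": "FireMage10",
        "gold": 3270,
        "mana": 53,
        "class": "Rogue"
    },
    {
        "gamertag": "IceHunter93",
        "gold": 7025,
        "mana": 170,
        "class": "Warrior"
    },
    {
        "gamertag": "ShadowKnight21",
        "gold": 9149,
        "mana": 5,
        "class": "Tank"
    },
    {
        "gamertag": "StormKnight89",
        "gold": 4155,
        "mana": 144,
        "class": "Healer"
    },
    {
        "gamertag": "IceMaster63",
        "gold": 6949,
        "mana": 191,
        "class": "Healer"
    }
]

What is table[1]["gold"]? 3270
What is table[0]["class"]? "Mage"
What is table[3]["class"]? "Tank"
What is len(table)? 6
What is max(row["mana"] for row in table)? 191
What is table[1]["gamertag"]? "FireMage10"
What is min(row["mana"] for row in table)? 5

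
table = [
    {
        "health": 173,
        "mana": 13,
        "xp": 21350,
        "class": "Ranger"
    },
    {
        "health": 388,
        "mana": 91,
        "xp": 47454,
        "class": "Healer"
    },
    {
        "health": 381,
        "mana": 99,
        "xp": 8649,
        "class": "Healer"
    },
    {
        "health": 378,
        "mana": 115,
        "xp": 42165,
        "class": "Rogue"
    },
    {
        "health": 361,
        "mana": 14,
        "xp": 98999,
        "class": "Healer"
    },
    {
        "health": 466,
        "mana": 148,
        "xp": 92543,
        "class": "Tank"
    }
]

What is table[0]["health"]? 173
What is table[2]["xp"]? 8649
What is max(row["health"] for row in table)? 466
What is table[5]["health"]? 466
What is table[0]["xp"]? 21350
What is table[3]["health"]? 378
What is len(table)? 6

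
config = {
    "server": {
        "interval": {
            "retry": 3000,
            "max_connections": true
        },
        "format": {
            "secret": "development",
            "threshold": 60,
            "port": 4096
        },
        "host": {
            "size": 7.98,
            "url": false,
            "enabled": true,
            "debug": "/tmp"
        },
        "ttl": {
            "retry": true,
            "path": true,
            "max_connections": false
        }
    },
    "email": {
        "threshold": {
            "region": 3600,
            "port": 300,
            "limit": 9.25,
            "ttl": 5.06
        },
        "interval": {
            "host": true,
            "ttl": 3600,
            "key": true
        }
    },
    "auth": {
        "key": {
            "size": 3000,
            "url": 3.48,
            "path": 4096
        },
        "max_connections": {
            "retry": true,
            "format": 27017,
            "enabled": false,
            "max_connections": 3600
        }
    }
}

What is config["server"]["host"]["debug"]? "/tmp"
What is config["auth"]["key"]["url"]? 3.48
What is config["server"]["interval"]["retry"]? 3000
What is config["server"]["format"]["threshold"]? 60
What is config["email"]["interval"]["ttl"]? 3600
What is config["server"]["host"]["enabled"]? True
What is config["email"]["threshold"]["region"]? 3600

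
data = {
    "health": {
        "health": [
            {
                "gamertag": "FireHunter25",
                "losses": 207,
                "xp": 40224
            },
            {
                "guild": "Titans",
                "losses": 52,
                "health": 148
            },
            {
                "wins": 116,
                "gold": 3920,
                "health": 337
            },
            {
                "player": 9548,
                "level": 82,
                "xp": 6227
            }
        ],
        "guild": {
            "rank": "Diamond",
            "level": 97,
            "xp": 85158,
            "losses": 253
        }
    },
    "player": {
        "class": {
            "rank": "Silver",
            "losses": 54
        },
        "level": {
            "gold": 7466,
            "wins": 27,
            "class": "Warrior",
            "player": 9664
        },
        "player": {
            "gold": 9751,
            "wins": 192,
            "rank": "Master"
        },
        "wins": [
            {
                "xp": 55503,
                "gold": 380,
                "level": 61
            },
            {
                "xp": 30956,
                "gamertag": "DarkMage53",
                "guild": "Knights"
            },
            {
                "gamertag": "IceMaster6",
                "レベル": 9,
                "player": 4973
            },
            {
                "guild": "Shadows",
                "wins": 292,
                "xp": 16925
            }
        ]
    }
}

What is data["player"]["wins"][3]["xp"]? 16925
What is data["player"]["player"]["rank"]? "Master"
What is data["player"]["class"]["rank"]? "Silver"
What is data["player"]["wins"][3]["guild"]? "Shadows"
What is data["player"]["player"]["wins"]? 192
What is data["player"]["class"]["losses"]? 54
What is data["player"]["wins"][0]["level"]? 61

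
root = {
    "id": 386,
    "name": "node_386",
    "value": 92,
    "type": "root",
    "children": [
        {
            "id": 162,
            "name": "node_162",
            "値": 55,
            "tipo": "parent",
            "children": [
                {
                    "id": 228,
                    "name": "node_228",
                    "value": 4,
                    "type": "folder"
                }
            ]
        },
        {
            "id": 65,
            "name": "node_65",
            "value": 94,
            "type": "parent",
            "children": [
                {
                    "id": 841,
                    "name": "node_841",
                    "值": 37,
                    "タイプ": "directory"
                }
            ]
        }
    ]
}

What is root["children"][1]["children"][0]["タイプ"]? "directory"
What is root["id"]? 386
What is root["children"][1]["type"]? "parent"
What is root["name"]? "node_386"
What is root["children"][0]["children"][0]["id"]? 228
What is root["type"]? "root"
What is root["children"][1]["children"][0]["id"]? 841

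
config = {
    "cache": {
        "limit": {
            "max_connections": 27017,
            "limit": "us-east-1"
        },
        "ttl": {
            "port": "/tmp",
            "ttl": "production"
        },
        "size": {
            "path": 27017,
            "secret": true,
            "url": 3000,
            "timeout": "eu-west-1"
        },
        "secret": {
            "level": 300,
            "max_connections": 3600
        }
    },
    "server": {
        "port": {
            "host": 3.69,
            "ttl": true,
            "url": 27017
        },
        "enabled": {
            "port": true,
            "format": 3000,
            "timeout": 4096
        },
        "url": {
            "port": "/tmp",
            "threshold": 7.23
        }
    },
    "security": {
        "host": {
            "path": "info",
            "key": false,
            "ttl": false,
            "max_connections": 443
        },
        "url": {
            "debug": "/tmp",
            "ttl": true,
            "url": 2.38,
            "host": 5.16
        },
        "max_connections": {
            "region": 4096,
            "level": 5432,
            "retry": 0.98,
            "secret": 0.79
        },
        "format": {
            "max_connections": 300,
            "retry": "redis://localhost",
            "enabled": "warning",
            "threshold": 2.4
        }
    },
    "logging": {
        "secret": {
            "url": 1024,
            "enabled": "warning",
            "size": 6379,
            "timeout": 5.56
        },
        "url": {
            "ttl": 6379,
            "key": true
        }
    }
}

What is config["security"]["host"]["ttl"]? False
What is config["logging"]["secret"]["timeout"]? 5.56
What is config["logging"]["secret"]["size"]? 6379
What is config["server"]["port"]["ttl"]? True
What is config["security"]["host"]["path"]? "info"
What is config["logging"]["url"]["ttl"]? 6379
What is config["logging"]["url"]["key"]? True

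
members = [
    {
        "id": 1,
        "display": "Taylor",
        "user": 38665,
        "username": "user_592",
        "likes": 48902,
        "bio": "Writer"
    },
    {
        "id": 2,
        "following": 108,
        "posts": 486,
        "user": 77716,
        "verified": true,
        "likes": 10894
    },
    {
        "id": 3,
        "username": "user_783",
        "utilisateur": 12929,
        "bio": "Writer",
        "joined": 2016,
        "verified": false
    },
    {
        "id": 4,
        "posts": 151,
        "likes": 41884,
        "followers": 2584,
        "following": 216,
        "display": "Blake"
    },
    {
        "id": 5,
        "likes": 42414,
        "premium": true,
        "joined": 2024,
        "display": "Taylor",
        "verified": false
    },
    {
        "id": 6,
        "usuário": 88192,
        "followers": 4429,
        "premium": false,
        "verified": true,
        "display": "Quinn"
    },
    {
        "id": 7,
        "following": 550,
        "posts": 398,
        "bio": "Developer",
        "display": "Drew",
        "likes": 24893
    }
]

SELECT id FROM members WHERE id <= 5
[1, 2, 3, 4, 5]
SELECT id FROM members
[1, 2, 3, 4, 5, 6, 7]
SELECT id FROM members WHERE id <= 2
[1, 2]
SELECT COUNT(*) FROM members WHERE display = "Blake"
1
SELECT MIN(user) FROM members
38665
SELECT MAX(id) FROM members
7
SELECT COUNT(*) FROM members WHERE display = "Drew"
1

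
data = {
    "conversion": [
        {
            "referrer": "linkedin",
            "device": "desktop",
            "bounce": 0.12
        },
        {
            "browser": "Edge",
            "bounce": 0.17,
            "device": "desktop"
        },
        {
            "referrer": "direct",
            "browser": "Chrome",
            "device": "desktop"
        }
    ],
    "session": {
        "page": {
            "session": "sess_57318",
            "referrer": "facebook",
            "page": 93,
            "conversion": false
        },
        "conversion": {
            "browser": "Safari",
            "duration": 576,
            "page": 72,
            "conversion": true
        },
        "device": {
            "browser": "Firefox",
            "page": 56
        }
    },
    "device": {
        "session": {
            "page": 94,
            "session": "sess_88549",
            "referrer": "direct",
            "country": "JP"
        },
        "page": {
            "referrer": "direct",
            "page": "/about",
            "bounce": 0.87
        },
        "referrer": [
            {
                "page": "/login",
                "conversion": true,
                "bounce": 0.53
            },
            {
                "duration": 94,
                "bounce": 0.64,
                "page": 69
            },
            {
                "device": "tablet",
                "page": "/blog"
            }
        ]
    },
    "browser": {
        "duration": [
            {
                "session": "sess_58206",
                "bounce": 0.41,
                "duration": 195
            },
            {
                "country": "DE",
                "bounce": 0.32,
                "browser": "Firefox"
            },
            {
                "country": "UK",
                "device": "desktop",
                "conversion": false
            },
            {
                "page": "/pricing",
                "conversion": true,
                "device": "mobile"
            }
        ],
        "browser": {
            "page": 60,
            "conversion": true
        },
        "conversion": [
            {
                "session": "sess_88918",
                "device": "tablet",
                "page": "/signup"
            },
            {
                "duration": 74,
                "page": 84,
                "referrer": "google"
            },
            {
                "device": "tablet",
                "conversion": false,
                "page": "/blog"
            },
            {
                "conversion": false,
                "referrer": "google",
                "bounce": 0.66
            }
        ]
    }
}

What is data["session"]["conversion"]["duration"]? 576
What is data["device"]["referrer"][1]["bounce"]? 0.64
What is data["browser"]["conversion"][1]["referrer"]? "google"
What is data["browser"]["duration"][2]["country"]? "UK"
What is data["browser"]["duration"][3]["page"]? "/pricing"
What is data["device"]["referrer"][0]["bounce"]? 0.53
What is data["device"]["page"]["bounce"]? 0.87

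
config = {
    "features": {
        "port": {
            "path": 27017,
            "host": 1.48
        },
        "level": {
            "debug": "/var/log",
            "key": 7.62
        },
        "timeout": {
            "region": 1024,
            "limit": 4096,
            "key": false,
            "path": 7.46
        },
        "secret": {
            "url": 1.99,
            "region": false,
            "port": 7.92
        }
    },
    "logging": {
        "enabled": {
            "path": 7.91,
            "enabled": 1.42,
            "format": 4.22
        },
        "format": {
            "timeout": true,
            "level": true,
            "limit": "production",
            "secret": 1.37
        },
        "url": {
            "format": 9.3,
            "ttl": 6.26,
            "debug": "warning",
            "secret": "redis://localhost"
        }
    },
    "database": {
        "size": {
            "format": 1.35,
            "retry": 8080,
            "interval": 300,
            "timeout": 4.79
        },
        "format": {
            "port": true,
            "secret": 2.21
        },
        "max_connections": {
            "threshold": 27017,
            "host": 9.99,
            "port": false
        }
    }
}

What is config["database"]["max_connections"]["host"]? 9.99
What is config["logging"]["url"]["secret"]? "redis://localhost"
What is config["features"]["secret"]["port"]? 7.92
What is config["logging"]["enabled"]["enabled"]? 1.42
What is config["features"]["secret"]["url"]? 1.99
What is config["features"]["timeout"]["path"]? 7.46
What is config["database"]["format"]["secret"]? 2.21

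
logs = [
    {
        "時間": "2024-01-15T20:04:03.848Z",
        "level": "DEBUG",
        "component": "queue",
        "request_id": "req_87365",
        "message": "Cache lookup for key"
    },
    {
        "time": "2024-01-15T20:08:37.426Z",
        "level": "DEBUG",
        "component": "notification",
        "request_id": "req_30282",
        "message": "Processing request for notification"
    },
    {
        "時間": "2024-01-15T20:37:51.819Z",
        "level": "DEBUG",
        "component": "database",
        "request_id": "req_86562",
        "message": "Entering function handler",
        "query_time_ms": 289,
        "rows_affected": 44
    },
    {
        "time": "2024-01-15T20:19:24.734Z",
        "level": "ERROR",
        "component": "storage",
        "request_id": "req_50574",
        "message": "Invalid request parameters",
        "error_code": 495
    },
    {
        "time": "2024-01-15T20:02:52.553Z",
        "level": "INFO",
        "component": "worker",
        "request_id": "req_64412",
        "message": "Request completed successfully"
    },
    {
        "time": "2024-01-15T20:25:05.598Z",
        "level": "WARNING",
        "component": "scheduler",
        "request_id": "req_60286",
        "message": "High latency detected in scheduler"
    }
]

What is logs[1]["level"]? "DEBUG"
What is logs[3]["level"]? "ERROR"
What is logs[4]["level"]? "INFO"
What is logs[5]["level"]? "WARNING"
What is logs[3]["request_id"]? "req_50574"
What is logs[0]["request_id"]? "req_87365"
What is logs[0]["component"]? "queue"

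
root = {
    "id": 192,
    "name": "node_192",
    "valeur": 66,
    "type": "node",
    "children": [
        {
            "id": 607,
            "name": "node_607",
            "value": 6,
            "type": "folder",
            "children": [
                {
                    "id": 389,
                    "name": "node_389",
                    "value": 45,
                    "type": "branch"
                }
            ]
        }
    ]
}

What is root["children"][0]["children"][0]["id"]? 389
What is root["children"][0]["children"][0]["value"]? 45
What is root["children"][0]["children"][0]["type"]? "branch"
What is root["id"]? 192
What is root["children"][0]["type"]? "folder"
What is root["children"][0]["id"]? 607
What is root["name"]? "node_192"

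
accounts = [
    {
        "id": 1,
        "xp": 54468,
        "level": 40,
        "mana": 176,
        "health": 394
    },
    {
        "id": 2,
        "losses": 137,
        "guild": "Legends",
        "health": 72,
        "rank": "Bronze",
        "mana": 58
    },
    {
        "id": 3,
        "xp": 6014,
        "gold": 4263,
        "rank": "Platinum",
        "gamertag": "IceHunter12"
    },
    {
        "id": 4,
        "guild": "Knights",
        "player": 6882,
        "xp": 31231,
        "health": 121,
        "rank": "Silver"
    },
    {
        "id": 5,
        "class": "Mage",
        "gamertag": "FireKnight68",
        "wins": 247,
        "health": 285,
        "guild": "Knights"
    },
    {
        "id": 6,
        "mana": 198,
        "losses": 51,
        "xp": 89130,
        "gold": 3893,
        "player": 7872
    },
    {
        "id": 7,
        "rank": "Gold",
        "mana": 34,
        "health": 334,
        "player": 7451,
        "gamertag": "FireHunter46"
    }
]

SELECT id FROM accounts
[1, 2, 3, 4, 5, 6, 7]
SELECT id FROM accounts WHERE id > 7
[]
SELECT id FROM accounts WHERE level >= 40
[1]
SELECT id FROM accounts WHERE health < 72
[]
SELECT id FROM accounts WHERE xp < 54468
[3, 4]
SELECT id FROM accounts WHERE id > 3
[4, 5, 6, 7]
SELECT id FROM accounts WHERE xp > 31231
[1, 6]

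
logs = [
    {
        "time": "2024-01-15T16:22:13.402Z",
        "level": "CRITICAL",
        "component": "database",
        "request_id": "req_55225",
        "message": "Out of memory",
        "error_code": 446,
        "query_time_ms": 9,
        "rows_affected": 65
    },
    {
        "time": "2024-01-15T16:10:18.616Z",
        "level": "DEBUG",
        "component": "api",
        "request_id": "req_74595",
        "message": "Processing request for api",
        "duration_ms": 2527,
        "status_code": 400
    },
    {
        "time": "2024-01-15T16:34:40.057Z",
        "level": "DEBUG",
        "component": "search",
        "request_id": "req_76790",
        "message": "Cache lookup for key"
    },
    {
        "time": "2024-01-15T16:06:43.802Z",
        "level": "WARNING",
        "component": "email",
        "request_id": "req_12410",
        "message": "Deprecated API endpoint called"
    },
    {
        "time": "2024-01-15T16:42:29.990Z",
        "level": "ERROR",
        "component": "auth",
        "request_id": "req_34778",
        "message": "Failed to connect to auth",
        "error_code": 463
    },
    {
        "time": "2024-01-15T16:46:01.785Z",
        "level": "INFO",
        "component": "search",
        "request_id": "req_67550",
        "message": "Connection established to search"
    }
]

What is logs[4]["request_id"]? "req_34778"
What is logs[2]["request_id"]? "req_76790"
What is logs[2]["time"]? "2024-01-15T16:34:40.057Z"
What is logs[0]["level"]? "CRITICAL"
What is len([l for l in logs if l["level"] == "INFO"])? 1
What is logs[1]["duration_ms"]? 2527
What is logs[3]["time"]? "2024-01-15T16:06:43.802Z"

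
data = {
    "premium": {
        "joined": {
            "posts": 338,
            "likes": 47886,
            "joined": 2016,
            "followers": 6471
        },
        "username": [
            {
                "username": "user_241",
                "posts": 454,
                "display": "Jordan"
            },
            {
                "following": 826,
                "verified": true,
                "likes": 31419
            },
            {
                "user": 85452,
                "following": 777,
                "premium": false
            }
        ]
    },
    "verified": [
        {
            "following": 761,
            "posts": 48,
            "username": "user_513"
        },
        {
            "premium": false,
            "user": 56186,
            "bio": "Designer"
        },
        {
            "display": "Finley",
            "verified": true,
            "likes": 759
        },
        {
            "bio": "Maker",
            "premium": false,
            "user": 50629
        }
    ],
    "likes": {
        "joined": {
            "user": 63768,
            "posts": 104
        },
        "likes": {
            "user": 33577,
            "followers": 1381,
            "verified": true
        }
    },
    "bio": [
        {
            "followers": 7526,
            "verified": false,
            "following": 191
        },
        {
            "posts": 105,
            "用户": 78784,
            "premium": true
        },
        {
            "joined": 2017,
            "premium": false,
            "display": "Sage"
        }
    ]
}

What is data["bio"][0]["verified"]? False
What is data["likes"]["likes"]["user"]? 33577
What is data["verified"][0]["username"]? "user_513"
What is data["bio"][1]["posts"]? 105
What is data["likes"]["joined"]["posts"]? 104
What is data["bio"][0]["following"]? 191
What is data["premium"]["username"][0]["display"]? "Jordan"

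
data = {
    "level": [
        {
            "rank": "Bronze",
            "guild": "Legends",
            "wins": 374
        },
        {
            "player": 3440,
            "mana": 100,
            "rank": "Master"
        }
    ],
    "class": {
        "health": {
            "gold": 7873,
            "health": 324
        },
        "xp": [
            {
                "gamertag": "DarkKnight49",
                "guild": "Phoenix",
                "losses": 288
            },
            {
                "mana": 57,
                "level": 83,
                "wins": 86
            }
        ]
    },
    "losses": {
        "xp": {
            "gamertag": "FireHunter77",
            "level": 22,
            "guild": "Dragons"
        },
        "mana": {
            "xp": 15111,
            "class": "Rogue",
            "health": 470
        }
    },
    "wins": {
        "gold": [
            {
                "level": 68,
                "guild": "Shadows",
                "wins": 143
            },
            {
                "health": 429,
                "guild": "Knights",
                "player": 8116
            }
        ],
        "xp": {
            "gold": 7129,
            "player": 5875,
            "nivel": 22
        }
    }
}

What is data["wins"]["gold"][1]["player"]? 8116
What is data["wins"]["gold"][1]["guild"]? "Knights"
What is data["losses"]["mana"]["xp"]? 15111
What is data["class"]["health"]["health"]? 324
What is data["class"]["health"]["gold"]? 7873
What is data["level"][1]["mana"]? 100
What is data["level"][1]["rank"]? "Master"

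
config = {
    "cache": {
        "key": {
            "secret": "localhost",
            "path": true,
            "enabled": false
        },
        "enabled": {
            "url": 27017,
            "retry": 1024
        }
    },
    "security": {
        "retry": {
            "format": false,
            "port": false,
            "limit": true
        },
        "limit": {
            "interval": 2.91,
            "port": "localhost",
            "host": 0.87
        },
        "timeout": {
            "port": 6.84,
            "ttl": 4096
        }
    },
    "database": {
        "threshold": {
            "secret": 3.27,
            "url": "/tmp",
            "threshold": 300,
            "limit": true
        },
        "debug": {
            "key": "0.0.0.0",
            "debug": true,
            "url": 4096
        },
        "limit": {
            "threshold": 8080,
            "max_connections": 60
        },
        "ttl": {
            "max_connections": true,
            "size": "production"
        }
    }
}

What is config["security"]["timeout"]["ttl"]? 4096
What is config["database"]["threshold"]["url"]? "/tmp"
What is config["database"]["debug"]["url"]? 4096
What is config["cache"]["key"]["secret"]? "localhost"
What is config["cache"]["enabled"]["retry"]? 1024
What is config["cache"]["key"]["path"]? True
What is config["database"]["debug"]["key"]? "0.0.0.0"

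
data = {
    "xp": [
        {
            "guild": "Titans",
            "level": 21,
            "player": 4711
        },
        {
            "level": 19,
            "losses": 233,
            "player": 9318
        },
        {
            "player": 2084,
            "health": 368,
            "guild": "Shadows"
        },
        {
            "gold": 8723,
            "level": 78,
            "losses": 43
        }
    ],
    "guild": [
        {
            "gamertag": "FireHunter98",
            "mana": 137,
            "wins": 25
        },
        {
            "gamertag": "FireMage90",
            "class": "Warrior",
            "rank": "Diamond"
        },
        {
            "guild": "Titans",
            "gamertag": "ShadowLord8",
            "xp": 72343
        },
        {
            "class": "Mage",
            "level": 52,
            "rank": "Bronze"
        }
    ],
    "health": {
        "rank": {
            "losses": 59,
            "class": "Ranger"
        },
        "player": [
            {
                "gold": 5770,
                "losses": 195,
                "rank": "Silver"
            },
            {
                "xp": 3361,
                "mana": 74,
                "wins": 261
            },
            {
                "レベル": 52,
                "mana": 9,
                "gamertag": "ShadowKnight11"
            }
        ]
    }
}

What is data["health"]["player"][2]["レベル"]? 52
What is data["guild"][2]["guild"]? "Titans"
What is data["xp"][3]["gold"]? 8723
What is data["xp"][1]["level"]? 19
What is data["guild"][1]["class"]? "Warrior"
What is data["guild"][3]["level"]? 52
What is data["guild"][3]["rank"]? "Bronze"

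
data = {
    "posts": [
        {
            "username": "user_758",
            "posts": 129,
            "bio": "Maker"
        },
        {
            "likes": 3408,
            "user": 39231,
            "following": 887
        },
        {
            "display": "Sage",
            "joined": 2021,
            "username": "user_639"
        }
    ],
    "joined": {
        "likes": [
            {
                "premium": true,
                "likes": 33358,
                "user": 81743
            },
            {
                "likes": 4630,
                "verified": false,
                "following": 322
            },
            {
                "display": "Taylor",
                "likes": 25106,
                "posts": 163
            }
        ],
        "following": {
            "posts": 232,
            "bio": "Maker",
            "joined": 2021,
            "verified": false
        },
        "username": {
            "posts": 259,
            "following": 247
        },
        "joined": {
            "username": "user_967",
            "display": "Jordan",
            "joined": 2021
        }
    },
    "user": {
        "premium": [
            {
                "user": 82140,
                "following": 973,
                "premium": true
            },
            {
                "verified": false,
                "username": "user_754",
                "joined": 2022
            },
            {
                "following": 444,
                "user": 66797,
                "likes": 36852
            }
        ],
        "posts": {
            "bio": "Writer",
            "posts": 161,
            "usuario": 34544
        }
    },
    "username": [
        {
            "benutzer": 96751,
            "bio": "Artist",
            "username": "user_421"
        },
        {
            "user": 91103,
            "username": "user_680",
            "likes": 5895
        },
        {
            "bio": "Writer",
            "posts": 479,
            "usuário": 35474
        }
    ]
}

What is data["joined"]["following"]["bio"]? "Maker"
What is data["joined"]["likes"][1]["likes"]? 4630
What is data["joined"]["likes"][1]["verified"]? False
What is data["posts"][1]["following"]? 887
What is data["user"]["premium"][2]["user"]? 66797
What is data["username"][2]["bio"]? "Writer"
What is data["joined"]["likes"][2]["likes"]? 25106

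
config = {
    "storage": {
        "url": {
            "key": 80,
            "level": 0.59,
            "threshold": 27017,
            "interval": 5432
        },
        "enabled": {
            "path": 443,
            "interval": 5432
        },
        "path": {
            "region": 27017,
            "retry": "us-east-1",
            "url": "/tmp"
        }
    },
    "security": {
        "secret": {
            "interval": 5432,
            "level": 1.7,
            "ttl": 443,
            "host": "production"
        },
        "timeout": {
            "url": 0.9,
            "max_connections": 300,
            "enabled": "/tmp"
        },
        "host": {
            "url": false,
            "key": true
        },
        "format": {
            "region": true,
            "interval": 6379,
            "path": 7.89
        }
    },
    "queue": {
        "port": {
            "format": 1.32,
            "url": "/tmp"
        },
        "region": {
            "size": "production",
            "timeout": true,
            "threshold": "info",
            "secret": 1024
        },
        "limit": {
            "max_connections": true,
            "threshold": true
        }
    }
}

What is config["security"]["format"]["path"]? 7.89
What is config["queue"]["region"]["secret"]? 1024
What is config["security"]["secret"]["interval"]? 5432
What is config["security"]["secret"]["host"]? "production"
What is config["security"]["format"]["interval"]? 6379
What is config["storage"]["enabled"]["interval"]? 5432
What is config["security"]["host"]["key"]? True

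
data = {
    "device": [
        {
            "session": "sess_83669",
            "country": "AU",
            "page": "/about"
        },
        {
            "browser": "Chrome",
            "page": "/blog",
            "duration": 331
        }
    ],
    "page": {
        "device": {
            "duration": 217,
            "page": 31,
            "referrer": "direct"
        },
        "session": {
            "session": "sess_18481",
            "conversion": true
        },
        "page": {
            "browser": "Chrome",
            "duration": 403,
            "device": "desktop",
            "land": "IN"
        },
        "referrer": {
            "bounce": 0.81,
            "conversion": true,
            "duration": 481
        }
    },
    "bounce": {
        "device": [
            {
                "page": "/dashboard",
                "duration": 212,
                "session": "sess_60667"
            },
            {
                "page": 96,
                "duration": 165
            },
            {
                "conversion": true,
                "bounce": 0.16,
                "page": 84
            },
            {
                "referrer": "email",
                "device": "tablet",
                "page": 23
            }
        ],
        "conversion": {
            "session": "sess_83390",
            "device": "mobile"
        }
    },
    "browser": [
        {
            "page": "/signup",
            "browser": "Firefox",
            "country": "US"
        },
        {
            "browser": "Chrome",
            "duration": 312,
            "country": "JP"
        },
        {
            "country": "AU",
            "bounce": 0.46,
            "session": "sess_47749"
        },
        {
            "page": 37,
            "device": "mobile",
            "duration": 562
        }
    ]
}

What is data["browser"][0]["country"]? "US"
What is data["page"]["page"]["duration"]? 403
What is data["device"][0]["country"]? "AU"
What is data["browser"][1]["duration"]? 312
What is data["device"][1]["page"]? "/blog"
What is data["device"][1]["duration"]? 331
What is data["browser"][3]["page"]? 37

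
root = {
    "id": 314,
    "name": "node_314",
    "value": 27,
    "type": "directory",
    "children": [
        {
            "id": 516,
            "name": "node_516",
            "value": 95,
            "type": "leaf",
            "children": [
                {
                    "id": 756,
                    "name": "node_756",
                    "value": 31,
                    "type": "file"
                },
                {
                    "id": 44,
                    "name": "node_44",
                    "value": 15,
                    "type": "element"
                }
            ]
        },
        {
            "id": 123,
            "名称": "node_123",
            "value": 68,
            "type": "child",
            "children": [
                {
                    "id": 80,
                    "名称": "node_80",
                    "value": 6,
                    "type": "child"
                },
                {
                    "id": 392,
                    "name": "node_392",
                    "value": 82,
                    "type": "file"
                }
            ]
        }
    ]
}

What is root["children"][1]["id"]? 123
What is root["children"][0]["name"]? "node_516"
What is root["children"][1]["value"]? 68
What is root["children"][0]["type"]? "leaf"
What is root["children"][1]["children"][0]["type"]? "child"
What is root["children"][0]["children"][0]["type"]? "file"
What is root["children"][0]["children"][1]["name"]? "node_44"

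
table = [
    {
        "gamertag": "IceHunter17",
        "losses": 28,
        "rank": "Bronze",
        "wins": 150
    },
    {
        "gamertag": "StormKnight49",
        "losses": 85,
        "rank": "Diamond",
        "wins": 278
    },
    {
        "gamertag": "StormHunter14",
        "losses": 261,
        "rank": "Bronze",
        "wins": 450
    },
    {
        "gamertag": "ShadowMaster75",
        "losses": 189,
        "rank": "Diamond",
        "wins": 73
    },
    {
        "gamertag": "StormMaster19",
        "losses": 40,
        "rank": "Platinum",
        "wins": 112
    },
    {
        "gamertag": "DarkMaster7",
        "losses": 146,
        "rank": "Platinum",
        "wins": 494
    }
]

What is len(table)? 6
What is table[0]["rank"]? "Bronze"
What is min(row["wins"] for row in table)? 73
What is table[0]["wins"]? 150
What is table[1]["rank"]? "Diamond"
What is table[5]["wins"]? 494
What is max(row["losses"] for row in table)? 261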